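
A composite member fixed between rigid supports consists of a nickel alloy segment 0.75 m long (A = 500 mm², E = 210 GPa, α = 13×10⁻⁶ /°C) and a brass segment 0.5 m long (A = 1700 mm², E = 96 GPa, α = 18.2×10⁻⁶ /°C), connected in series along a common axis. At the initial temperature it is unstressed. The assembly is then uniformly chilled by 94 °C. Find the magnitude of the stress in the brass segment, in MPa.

σ ≈ 102 MPa (tensile)

If the supports were absent, the total length change would be Σ αᵢΔT Lᵢ = 13×10⁻⁶×94×750 + 18.2×10⁻⁶×94×500 = 1.772 mm.
The rigid supports impose zero overall length change; the single axial force P common to all segments must satisfy P Σ Lᵢ/(AᵢEᵢ) = δ_free.
Σ Lᵢ/(AᵢEᵢ) = 750/(500×210×10³) + 500/(1700×96×10³) = 1.021×10⁻⁵ mm/N.
P = 1.772 / 1.021×10⁻⁵ = 173600 N = 173.6 kN, tensile.
σ_{brass} = P / A = 173600 / 1700 = 102.1 MPa.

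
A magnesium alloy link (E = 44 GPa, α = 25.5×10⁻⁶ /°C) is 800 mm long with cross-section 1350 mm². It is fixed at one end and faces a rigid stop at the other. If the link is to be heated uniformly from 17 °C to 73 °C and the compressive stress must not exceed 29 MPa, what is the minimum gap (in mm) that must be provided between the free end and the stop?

With no wall the link would lengthen by αΔT L = 25.5×10⁻⁶ × 56 × 800 = 1.142 mm.
A stress of 29 MPa corresponds to the wall pushing the link back by σL/E = 29×800/(44×10³) = 0.5273 mm.
The gap must absorb the remainder: g_min = 1.142 − 0.5273 = 0.6151 mm.

g ≈ 0.615 mm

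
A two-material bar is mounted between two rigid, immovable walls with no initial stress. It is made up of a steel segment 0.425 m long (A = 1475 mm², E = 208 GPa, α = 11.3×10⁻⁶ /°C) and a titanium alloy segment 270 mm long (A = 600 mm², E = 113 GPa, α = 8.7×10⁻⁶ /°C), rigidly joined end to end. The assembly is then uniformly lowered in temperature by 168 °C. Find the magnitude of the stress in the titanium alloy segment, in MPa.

σ ≈ 373 MPa (tensile)

Free thermal contraction of the whole bar: Σ αᵢΔT Lᵢ = 11.3×10⁻⁶×168×425 + 8.7×10⁻⁶×168×270 = 1.201 mm.
The walls prevent any net length change, so an axial force P (same in every segment) develops. Compatibility: P · Σ Lᵢ/(AᵢEᵢ) = δ_free.
The series flexibility is Σ Lᵢ/(AᵢEᵢ) = 425/(1475×208×10³) + 270/(600×113×10³) = 5.368×10⁻⁶ mm/N.
Hence P = δ_free / Σ(L/AE) = 1.201/5.368×10⁻⁶ = 223.8 kN (tensile).
σ_{titanium alloy} = P / A = 223800 / 600 = 373.1 MPa.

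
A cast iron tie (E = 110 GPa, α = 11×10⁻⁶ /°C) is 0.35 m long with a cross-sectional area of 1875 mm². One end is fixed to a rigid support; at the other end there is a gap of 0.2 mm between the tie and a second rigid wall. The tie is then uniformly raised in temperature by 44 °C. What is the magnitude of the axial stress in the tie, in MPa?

σ ≈ 0 MPa

Unrestrained expansion: δ_free = αΔT L = 11×10⁻⁶ × 44 × 350 = 0.1694 mm.
This is smaller than the 0.2 mm clearance, so the tie expands freely without reaching the stop — the stress is zero.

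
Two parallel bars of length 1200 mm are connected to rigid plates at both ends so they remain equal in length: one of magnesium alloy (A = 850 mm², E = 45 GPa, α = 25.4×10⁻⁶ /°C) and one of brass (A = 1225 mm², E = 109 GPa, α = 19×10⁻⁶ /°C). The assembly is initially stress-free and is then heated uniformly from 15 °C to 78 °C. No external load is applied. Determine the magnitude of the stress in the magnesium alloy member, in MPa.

Both members must finish at the same length. With the larger α, the magnesium alloy tends to over-expand; the plates restrain it, putting the magnesium alloy in compression and the brass in tension. With no external load the two internal forces are equal and opposite, magnitude P.
Equating the net (thermal + elastic) strains gives |α₁ − α₂|·ΔT = P·[1/(A₁E₁) + 1/(A₂E₂)].
|α₁ − α₂|·ΔT = 6.4×10⁻⁶ × 63 = 0.0004032.
1/(A₁E₁) + 1/(A₂E₂) = 1/(850×45×10³) + 1/(1225×109×10³) = 3.363×10⁻⁸ N⁻¹.
So P = 0.0004032 / 3.363×10⁻⁸ = 11.99 kN.
σ_{magnesium alloy} = P/A₁ = 11990/850 = 14.1 MPa, compressive.

σ ≈ 14.1 MPa (compressive)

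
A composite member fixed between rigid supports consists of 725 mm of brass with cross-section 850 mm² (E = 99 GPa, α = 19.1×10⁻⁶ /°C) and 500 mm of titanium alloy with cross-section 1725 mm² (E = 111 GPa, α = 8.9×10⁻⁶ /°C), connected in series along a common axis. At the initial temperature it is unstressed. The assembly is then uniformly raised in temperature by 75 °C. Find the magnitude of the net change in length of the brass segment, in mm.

|ΔL| ≈ 0.0146 mm

Free thermal expansion of the whole bar: Σ αᵢΔT Lᵢ = 19.1×10⁻⁶×75×725 + 8.9×10⁻⁶×75×500 = 1.372 mm.
The walls prevent any net length change, so an axial force P (same in every segment) develops. Compatibility: P · Σ Lᵢ/(AᵢEᵢ) = δ_free.
Σ Lᵢ/(AᵢEᵢ) = 725/(850×99×10³) + 500/(1725×111×10³) = 1.123×10⁻⁵ mm/N.
So P = 1.372 / 1.123×10⁻⁵ = 122.2 kN, compressive.
For the brass segment, free thermal change = 19.1×10⁻⁶×75×725 = 1.039 mm and elastic change from P = 122200×725/(850×99×10³) = 1.053 mm; these oppose, so the net change is 0.0146 mm (segment shortens).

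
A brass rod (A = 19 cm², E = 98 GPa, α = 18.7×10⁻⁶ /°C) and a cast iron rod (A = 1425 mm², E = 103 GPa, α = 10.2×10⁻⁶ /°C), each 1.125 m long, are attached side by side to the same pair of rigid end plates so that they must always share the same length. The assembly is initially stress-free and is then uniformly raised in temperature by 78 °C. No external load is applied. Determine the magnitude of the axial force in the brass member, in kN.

P ≈ 54.4 kN (compressive in the brass)

Both members must finish at the same length. With the larger α, the brass tends to over-expand; the plates restrain it, putting the brass in compression and the cast iron in tension. With no external load the two internal forces are equal and opposite, magnitude P.
Setting the final lengths equal and cancelling L: (α₁ − α₂)ΔT = P/(A₁E₁) + P/(A₂E₂).
|α₁ − α₂|·ΔT = 8.5×10⁻⁶ × 78 = 0.000663.
1/(A₁E₁) + 1/(A₂E₂) = 1/(1900×98×10³) + 1/(1425×103×10³) = 1.218×10⁻⁸ N⁻¹.
P = 0.000663 / 1.218×10⁻⁸ = 54420 N = 54.42 kN.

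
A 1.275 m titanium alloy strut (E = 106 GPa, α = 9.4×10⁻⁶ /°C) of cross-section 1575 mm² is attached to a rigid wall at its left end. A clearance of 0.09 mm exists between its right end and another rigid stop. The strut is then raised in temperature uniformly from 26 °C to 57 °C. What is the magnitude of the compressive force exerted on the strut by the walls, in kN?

If the wall were absent the strut would grow by αΔT L = 9.4×10⁻⁶ × 31 × 1275 = 0.3715 mm.
This exceeds the 0.09 mm gap, so the wall pushes back. The portion of expansion that must be recovered elastically is δ_free − gap = 0.3715 − 0.09 = 0.2815 mm.
That suppressed elongation corresponds to σ = E·Δ/L = 106×10³ × 0.2815/1275 = 23.41 MPa.
P = σA = 23.41 × 1575 = 36.86 kN.

P ≈ 36.9 kN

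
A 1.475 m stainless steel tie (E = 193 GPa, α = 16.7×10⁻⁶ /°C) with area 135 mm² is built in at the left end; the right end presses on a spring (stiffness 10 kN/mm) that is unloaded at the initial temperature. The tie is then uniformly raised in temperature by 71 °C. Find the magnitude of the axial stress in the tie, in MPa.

Free thermal expansion: δ_free = αΔT L = 16.7×10⁻⁶ × 71 × 1475 = 1.749 mm.
Let P be the compressive force at the spring. The tie shortens elastically by PL/(AE) and the spring compresses by P/k; together these equal δ_free.
So P = δ_free / [L/(AE) + 1/k] = 1.749 / [ 1475/(135×193×10³) + 1/(10×10³) ].
P = 1.749 / 0.0001566 = 11170 N.
σ = P/A = 11170/135 = 82.72 MPa.

σ ≈ 82.7 MPa (compressive)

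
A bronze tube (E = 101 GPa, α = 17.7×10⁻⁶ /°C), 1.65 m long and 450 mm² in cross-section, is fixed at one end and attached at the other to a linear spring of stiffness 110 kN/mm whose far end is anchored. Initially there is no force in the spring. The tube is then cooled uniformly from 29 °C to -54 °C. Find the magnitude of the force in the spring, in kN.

P ≈ 53.4 kN

Free thermal contraction: δ_free = αΔT L = 17.7×10⁻⁶ × 83 × 1650 = 2.424 mm.
Let P be the tensile force in the spring. The tube extends elastically by PL/(AE) and the spring stretches by P/k; together these equal δ_free.
So P = δ_free / [L/(AE) + 1/k] = 2.424 / [ 1650/(450×101×10³) + 1/(110×10³) ].
P = 2.424 / 4.539×10⁻⁵ = 53400 N.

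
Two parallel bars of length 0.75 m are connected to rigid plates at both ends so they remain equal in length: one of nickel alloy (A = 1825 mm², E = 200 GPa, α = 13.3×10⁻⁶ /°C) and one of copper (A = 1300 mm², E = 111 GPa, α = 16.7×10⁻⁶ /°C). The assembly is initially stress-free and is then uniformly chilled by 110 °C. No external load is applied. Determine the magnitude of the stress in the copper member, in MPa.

σ ≈ 29.8 MPa (tensile)

The copper has the larger α, so on cooling it would change length more than the nickel alloy if both were free. The rigid plates force a common final length, so the copper is put into tension and the nickel alloy into compression, with equal and opposite forces P (no external load).
Equating the net (thermal + elastic) strains gives |α₁ − α₂|·ΔT = P·[1/(A₁E₁) + 1/(A₂E₂)].
|α₁ − α₂|·ΔT = 3.4×10⁻⁶ × 110 = 0.000374.
1/(A₁E₁) + 1/(A₂E₂) = 1/(1825×200×10³) + 1/(1300×111×10³) = 9.67×10⁻⁹ N⁻¹.
P = 0.000374 / 9.67×10⁻⁹ = 38680 N = 38.68 kN.
σ_{copper} = P/A₂ = 38680/1300 = 29.75 MPa, tensile.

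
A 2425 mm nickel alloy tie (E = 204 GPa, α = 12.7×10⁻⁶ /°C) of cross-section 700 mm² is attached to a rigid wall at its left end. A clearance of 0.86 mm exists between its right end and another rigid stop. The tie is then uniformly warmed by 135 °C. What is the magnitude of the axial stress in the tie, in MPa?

σ ≈ 277 MPa (compressive)

If the wall were absent the tie would grow by αΔT L = 12.7×10⁻⁶ × 135 × 2425 = 4.158 mm.
The gap closes (δ_free > 0.86 mm) and the wall then resists a further 4.158 − 0.86 = 3.298 mm of expansion.
That suppressed elongation corresponds to σ = E·Δ/L = 204×10³ × 3.298/2425 = 277.4 MPa.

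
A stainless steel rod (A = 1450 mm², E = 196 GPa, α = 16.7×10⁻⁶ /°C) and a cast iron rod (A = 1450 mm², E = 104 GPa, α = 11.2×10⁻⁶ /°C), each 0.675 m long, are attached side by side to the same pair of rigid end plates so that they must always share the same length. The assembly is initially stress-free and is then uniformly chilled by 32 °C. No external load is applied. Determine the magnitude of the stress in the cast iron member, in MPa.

σ ≈ 12 MPa (compressive)

The stainless steel has the larger α, so on cooling it would change length more than the cast iron if both were free. The rigid plates force a common final length, so the stainless steel is put into tension and the cast iron into compression, with equal and opposite forces P (no external load).
Compatibility of the two members (thermal + elastic change equal): (α₁ − α₂)ΔT = P·[1/(A₁E₁) + 1/(A₂E₂)].
|α₁ − α₂|·ΔT = 5.5×10⁻⁶ × 32 = 0.000176.
1/(A₁E₁) + 1/(A₂E₂) = 1/(1450×196×10³) + 1/(1450×104×10³) = 1.015×10⁻⁸ N⁻¹.
P = 0.000176 / 1.015×10⁻⁸ = 17340 N = 17.34 kN.
σ_{cast iron} = P/A₂ = 17340/1450 = 11.96 MPa, compressive.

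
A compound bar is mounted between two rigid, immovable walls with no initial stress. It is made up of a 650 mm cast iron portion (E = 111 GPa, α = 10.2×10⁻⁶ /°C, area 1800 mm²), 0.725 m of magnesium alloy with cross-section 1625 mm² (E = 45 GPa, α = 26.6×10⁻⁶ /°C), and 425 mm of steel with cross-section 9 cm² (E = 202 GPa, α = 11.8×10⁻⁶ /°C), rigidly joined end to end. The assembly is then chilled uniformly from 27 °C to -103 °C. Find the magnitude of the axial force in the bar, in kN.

With the walls removed the bar would change length by δ_free = Σ αᵢΔT Lᵢ = 10.2×10⁻⁶×130×650 + 26.6×10⁻⁶×130×725 + 11.8×10⁻⁶×130×425 = 4.021 mm.
The rigid supports impose zero overall length change; the single axial force P common to all segments must satisfy P Σ Lᵢ/(AᵢEᵢ) = δ_free.
Σ Lᵢ/(AᵢEᵢ) = 650/(1800×111×10³) + 725/(1625×45×10³) + 425/(900×202×10³) = 1.551×10⁻⁵ mm/N.
Hence P = δ_free / Σ(L/AE) = 4.021/1.551×10⁻⁵ = 259.3 kN (tensile).

P ≈ 259 kN (tensile)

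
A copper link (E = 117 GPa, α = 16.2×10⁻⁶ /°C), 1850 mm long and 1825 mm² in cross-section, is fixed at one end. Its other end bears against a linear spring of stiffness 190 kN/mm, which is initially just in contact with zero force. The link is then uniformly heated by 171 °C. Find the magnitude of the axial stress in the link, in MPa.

σ ≈ 202 MPa (compressive)

Free thermal expansion: δ_free = αΔT L = 16.2×10⁻⁶ × 171 × 1850 = 5.125 mm.
With a force P in the spring, the elastic change of the link is PL/(AE) and that of the spring is P/k; compatibility requires their sum to equal δ_free.
So P = δ_free / [L/(AE) + 1/k] = 5.125 / [ 1850/(1825×117×10³) + 1/(190×10³) ].
P = 5.125 / 1.393×10⁻⁵ = 368000 N.
σ = P/A = 368000/1825 = 201.6 MPa.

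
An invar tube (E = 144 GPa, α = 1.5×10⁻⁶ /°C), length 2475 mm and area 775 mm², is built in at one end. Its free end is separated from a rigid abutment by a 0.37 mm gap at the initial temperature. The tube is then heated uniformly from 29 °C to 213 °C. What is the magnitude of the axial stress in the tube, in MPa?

Unrestrained expansion: δ_free = αΔT L = 1.5×10⁻⁶ × 184 × 2475 = 0.6831 mm.
The gap closes (δ_free > 0.37 mm) and the wall then resists a further 0.6831 − 0.37 = 0.3131 mm of expansion.
Compatibility: PL/(AE) = 0.3131 mm, so σ = P/A = E × (0.3131/2475) = 18.22 MPa.

σ ≈ 18.2 MPa (compressive)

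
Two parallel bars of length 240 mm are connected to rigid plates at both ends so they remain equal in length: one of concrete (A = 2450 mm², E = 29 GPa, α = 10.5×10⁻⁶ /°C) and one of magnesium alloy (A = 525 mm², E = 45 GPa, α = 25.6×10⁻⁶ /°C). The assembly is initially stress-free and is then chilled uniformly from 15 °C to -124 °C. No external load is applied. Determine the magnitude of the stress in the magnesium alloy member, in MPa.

Both members must finish at the same length. With the larger α, the magnesium alloy tends to over-contract; the plates restrain it, putting the magnesium alloy in tension and the concrete in compression. With no external load the two internal forces are equal and opposite, magnitude P.
Setting the final lengths equal and cancelling L: (α₁ − α₂)ΔT = P/(A₁E₁) + P/(A₂E₂).
|α₁ − α₂|·ΔT = 15.1×10⁻⁶ × 139 = 0.002099.
1/(A₁E₁) + 1/(A₂E₂) = 1/(2450×29×10³) + 1/(525×45×10³) = 5.64×10⁻⁸ N⁻¹.
P = 0.002099 / 5.64×10⁻⁸ = 37210 N = 37.21 kN.
σ_{magnesium alloy} = P/A₂ = 37210/525 = 70.88 MPa, tensile.

σ ≈ 70.9 MPa (tensile)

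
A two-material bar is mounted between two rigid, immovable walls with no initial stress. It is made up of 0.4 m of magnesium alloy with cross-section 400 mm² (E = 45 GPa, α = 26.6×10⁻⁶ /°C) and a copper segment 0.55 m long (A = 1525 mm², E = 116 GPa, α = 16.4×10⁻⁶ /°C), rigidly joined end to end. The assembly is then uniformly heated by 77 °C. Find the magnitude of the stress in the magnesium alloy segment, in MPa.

Free thermal expansion of the whole bar: Σ αᵢΔT Lᵢ = 26.6×10⁻⁶×77×400 + 16.4×10⁻⁶×77×550 = 1.514 mm.
The walls prevent any net length change, so an axial force P (same in every segment) develops. Compatibility: P · Σ Lᵢ/(AᵢEᵢ) = δ_free.
Σ Lᵢ/(AᵢEᵢ) = 400/(400×45×10³) + 550/(1525×116×10³) = 2.533×10⁻⁵ mm/N.
P = 1.514 / 2.533×10⁻⁵ = 59760 N = 59.76 kN, compressive.
σ_{magnesium alloy} = P / A = 59760 / 400 = 149.4 MPa.

σ ≈ 149 MPa (compressive)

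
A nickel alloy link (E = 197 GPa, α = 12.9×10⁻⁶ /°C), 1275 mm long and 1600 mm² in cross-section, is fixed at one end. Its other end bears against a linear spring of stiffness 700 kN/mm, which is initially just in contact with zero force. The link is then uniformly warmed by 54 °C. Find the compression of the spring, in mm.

If the spring were absent the link would lengthen by αΔT L = 12.9×10⁻⁶ × 54 × 1275 = 0.8882 mm.
With a force P in the spring, the elastic change of the link is PL/(AE) and that of the spring is P/k; compatibility requires their sum to equal δ_free.
P [ L/(AE) + 1/k ] = δ_free → P [ 1275/(1600×197×10³) + 1/(700×10³) ] = 0.8882.
P = 0.8882 / 5.474×10⁻⁶ = 162300 N.
Spring compression = P/k = 162300/(700×10³) = 0.2318 mm.

δ ≈ 0.232 mm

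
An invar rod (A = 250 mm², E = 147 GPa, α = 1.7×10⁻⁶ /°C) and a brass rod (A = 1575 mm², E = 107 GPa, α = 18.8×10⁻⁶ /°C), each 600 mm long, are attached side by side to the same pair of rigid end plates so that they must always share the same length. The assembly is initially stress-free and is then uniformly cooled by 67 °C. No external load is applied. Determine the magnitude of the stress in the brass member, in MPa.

Equilibrium of a rigid end plate with no external load gives equal and opposite internal forces ±P in the two members. Since α_{brass} > α_{invar}, cooling drives the brass into tension and the invar into compression.
Compatibility of the two members (thermal + elastic change equal): (α₁ − α₂)ΔT = P·[1/(A₁E₁) + 1/(A₂E₂)].
|α₁ − α₂|·ΔT = 17.1×10⁻⁶ × 67 = 0.001146.
1/(A₁E₁) + 1/(A₂E₂) = 1/(250×147×10³) + 1/(1575×107×10³) = 3.314×10⁻⁸ N⁻¹.
P = 0.001146 / 3.314×10⁻⁸ = 34570 N = 34.57 kN.
σ_{brass} = P/A₂ = 34570/1575 = 21.95 MPa, tensile.

σ ≈ 21.9 MPa (tensile)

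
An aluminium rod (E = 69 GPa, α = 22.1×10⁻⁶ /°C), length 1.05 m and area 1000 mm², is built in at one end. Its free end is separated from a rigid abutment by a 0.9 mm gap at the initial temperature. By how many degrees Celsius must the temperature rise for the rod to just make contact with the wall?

The gap closes when αΔT L = 0.9 mm, since the rod is still unstressed at that instant.
So ΔT = g/(αL) = 0.9/(22.1×10⁻⁶ × 1050) = 38.78 °C.

ΔT ≈ 38.8 °C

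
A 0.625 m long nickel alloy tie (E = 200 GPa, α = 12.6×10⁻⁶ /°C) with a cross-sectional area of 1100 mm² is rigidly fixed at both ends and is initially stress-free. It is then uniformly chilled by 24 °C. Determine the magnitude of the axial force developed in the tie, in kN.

With zero net strain, σ = E·αΔT = 200 GPa × 12.6×10⁻⁶ × 24 = 60.48 MPa.
Axial force P = σA = 60.48 × 1100 = 66530 N = 66.53 kN, tensile.

P ≈ 66.5 kN (tensile)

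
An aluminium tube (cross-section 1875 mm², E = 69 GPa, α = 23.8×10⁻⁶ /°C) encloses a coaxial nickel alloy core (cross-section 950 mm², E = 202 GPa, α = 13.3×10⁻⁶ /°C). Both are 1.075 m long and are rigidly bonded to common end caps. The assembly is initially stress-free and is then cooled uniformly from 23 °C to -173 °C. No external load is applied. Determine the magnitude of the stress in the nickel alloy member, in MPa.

σ ≈ 167 MPa (compressive)

The aluminium has the larger α, so on cooling it would change length more than the nickel alloy if both were free. The rigid plates force a common final length, so the aluminium is put into tension and the nickel alloy into compression, with equal and opposite forces P (no external load).
Equating the net (thermal + elastic) strains gives |α₁ − α₂|·ΔT = P·[1/(A₁E₁) + 1/(A₂E₂)].
|α₁ − α₂|·ΔT = 10.5×10⁻⁶ × 196 = 0.002058.
1/(A₁E₁) + 1/(A₂E₂) = 1/(1875×69×10³) + 1/(950×202×10³) = 1.294×10⁻⁸ N⁻¹.
So P = 0.002058 / 1.294×10⁻⁸ = 159 kN.
σ_{nickel alloy} = P/A₂ = 159000/950 = 167.4 MPa, compressive.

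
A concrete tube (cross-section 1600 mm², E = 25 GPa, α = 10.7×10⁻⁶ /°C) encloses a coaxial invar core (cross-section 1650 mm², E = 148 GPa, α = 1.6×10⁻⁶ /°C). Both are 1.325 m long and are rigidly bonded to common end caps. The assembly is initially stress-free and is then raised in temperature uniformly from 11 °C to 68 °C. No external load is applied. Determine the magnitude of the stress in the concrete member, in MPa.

σ ≈ 11.1 MPa (compressive)

Both members must finish at the same length. With the larger α, the concrete tends to over-expand; the plates restrain it, putting the concrete in compression and the invar in tension. With no external load the two internal forces are equal and opposite, magnitude P.
Compatibility of the two members (thermal + elastic change equal): (α₁ − α₂)ΔT = P·[1/(A₁E₁) + 1/(A₂E₂)].
|α₁ − α₂|·ΔT = 9.1×10⁻⁶ × 57 = 0.0005187.
1/(A₁E₁) + 1/(A₂E₂) = 1/(1600×25×10³) + 1/(1650×148×10³) = 2.91×10⁻⁸ N⁻¹.
P = 0.0005187 / 2.91×10⁻⁸ = 17830 N = 17.83 kN.
σ_{concrete} = P/A₁ = 17830/1600 = 11.14 MPa, compressive.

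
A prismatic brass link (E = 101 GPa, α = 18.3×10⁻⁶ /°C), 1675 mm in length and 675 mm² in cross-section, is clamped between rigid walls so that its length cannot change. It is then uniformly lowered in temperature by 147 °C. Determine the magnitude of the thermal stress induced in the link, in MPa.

σ ≈ 272 MPa (tensile)

With length fixed, the mechanical strain must cancel the thermal strain αΔT = 18.3×10⁻⁶ × 147 = 2690.1×10⁻⁶.
Hence σ = E·αΔT = 101×10³ × 2690.1×10⁻⁶ = 271.7 MPa, tensile.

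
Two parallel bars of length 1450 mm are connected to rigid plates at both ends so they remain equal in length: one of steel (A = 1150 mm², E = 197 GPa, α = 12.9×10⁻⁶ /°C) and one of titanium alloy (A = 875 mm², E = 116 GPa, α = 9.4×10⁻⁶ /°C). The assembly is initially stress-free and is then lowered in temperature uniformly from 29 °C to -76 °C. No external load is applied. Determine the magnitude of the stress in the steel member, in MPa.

Equilibrium of a rigid end plate with no external load gives equal and opposite internal forces ±P in the two members. Since α_{steel} > α_{titanium alloy}, cooling drives the steel into tension and the titanium alloy into compression.
Setting the final lengths equal and cancelling L: (α₁ − α₂)ΔT = P/(A₁E₁) + P/(A₂E₂).
|α₁ − α₂|·ΔT = 3.5×10⁻⁶ × 105 = 0.0003675.
1/(A₁E₁) + 1/(A₂E₂) = 1/(1150×197×10³) + 1/(875×116×10³) = 1.427×10⁻⁸ N⁻¹.
P = 0.0003675 / 1.427×10⁻⁸ = 25760 N = 25.76 kN.
σ_{steel} = P/A₁ = 25760/1150 = 22.4 MPa, tensile.

σ ≈ 22.4 MPa (tensile)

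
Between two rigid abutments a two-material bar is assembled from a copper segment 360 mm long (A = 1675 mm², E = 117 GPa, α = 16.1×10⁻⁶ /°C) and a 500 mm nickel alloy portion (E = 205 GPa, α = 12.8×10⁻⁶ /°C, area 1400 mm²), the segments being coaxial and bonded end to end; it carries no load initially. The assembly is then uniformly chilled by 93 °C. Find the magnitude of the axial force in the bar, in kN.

P ≈ 317 kN (tensile)

Free thermal contraction of the whole bar: Σ αᵢΔT Lᵢ = 16.1×10⁻⁶×93×360 + 12.8×10⁻⁶×93×500 = 1.134 mm.
Since the ends are fixed, an axial force P builds up, equal in every segment, with P · Σ Lᵢ/(AᵢEᵢ) = δ_free.
The series flexibility is Σ Lᵢ/(AᵢEᵢ) = 360/(1675×117×10³) + 500/(1400×205×10³) = 3.579×10⁻⁶ mm/N.
So P = 1.134 / 3.579×10⁻⁶ = 316.9 kN, tensile.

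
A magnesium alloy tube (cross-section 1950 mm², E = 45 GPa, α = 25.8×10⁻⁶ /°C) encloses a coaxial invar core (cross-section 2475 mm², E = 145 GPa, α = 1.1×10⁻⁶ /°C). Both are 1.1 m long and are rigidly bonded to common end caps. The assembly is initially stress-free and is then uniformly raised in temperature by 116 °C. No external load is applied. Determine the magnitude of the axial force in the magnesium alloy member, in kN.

The magnesium alloy has the larger α, so on heating it would change length more than the invar if both were free. The rigid plates force a common final length, so the magnesium alloy is put into compression and the invar into tension, with equal and opposite forces P (no external load).
Equating the net (thermal + elastic) strains gives |α₁ − α₂|·ΔT = P·[1/(A₁E₁) + 1/(A₂E₂)].
|α₁ − α₂|·ΔT = 24.7×10⁻⁶ × 116 = 0.002865.
1/(A₁E₁) + 1/(A₂E₂) = 1/(1950×45×10³) + 1/(2475×145×10³) = 1.418×10⁻⁸ N⁻¹.
So P = 0.002865 / 1.418×10⁻⁸ = 202 kN.

P ≈ 202 kN (compressive in the magnesium alloy)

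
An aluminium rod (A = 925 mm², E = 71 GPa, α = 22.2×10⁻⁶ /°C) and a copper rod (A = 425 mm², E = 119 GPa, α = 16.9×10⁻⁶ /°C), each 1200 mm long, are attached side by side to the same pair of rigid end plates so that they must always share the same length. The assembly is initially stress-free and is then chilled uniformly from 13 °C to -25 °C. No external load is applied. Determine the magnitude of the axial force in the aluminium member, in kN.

P ≈ 5.75 kN (tensile in the aluminium)

The aluminium has the larger α, so on cooling it would change length more than the copper if both were free. The rigid plates force a common final length, so the aluminium is put into tension and the copper into compression, with equal and opposite forces P (no external load).
Compatibility of the two members (thermal + elastic change equal): (α₁ − α₂)ΔT = P·[1/(A₁E₁) + 1/(A₂E₂)].
|α₁ − α₂|·ΔT = 5.3×10⁻⁶ × 38 = 0.0002014.
1/(A₁E₁) + 1/(A₂E₂) = 1/(925×71×10³) + 1/(425×119×10³) = 3.5×10⁻⁸ N⁻¹.
So P = 0.0002014 / 3.5×10⁻⁸ = 5.754 kN.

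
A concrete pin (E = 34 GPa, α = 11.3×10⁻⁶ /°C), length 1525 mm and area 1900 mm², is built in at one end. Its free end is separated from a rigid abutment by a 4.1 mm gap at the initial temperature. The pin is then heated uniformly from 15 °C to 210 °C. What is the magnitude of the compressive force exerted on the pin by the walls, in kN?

If the wall were absent the pin would grow by αΔT L = 11.3×10⁻⁶ × 195 × 1525 = 3.36 mm.
Since δ_free = 3.36 mm is less than the 4.1 mm gap, the pin never touches the wall. No axial force develops.

P ≈ 0 kN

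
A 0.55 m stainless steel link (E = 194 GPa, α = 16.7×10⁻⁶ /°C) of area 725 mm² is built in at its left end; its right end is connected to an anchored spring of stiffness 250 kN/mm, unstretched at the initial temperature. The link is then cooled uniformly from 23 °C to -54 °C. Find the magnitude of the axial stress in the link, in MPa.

Free thermal contraction: δ_free = αΔT L = 16.7×10⁻⁶ × 77 × 550 = 0.7072 mm.
With a force P in the spring, the elastic change of the link is PL/(AE) and that of the spring is P/k; compatibility requires their sum to equal δ_free.
So P = δ_free / [L/(AE) + 1/k] = 0.7072 / [ 550/(725×194×10³) + 1/(250×10³) ].
P = 0.7072 / 7.91×10⁻⁶ = 89410 N.
σ = P/A = 89410/725 = 123.3 MPa.

σ ≈ 123 MPa (tensile)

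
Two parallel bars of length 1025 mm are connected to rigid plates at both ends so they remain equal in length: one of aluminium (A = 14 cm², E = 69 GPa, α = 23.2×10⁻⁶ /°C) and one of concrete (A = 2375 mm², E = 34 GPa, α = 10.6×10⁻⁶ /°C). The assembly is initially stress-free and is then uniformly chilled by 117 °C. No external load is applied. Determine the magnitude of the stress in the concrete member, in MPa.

Both members must finish at the same length. With the larger α, the aluminium tends to over-contract; the plates restrain it, putting the aluminium in tension and the concrete in compression. With no external load the two internal forces are equal and opposite, magnitude P.
Equating the net (thermal + elastic) strains gives |α₁ − α₂|·ΔT = P·[1/(A₁E₁) + 1/(A₂E₂)].
|α₁ − α₂|·ΔT = 12.6×10⁻⁶ × 117 = 0.001474.
1/(A₁E₁) + 1/(A₂E₂) = 1/(1400×69×10³) + 1/(2375×34×10³) = 2.274×10⁻⁸ N⁻¹.
So P = 0.001474 / 2.274×10⁻⁸ = 64.84 kN.
σ_{concrete} = P/A₂ = 64840/2375 = 27.3 MPa, compressive.

σ ≈ 27.3 MPa (compressive)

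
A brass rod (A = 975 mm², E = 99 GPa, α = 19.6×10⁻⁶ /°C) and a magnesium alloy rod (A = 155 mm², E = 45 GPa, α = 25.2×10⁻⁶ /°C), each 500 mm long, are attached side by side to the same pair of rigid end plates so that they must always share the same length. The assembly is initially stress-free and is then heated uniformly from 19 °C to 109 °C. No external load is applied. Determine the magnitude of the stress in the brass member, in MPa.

Both members must finish at the same length. With the larger α, the magnesium alloy tends to over-expand; the plates restrain it, putting the magnesium alloy in compression and the brass in tension. With no external load the two internal forces are equal and opposite, magnitude P.
Setting the final lengths equal and cancelling L: (α₁ − α₂)ΔT = P/(A₁E₁) + P/(A₂E₂).
|α₁ − α₂|·ΔT = 5.6×10⁻⁶ × 90 = 0.000504.
1/(A₁E₁) + 1/(A₂E₂) = 1/(975×99×10³) + 1/(155×45×10³) = 1.537×10⁻⁷ N⁻¹.
So P = 0.000504 / 1.537×10⁻⁷ = 3.278 kN.
σ_{brass} = P/A₁ = 3278/975 = 3.363 MPa, tensile.

σ ≈ 3.36 MPa (tensile)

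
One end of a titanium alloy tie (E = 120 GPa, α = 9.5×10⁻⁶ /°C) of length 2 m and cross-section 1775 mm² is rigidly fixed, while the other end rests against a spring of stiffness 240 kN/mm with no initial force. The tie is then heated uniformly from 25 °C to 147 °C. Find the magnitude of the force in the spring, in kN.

The unrestrained thermal change is αΔT L = 9.5×10⁻⁶ × 122 × 2000 = 2.318 mm.
Let P be the compressive force at the spring. The tie shortens elastically by PL/(AE) and the spring compresses by P/k; together these equal δ_free.
So P = δ_free / [L/(AE) + 1/k] = 2.318 / [ 2000/(1775×120×10³) + 1/(240×10³) ].
P = 2.318 / 1.356×10⁻⁵ = 171000 N.

P ≈ 171 kN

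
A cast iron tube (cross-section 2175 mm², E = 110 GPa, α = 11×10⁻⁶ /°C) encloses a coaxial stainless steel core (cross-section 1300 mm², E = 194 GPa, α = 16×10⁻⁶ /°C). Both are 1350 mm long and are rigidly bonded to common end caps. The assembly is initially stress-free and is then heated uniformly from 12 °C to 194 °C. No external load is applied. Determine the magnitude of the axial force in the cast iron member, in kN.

Both members must finish at the same length. With the larger α, the stainless steel tends to over-expand; the plates restrain it, putting the stainless steel in compression and the cast iron in tension. With no external load the two internal forces are equal and opposite, magnitude P.
Compatibility of the two members (thermal + elastic change equal): (α₁ − α₂)ΔT = P·[1/(A₁E₁) + 1/(A₂E₂)].
|α₁ − α₂|·ΔT = 5×10⁻⁶ × 182 = 0.00091.
1/(A₁E₁) + 1/(A₂E₂) = 1/(2175×110×10³) + 1/(1300×194×10³) = 8.145×10⁻⁹ N⁻¹.
So P = 0.00091 / 8.145×10⁻⁹ = 111.7 kN.

P ≈ 112 kN (tensile in the cast iron)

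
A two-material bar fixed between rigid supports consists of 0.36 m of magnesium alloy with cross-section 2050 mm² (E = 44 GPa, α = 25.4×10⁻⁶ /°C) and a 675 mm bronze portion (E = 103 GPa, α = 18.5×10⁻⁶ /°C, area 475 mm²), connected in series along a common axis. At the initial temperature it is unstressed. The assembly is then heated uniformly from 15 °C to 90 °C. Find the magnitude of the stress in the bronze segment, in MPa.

With the walls removed the bar would change length by δ_free = Σ αᵢΔT Lᵢ = 25.4×10⁻⁶×75×360 + 18.5×10⁻⁶×75×675 = 1.622 mm.
The walls prevent any net length change, so an axial force P (same in every segment) develops. Compatibility: P · Σ Lᵢ/(AᵢEᵢ) = δ_free.
The series flexibility is Σ Lᵢ/(AᵢEᵢ) = 360/(2050×44×10³) + 675/(475×103×10³) = 1.779×10⁻⁵ mm/N.
P = 1.622 / 1.779×10⁻⁵ = 91210 N = 91.21 kN, compressive.
σ_{bronze} = P / A = 91210 / 475 = 192 MPa.

σ ≈ 192 MPa (compressive)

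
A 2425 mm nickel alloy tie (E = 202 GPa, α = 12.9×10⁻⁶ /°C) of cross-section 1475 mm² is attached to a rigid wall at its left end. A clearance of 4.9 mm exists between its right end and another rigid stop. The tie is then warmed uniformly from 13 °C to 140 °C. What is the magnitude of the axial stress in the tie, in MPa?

Unrestrained expansion: δ_free = αΔT L = 12.9×10⁻⁶ × 127 × 2425 = 3.973 mm.
Since δ_free = 3.97 mm is less than the 4.9 mm gap, the tie never touches the wall. No axial force develops.

σ ≈ 0 MPa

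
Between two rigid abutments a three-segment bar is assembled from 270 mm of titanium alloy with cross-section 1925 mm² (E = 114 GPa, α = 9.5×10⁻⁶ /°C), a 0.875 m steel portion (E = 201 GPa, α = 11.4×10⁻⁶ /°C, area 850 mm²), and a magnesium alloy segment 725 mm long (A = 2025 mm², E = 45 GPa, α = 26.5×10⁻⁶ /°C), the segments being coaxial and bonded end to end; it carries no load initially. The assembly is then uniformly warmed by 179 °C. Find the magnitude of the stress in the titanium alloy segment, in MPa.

σ ≈ 206 MPa (compressive)

Free thermal expansion of the whole bar: Σ αᵢΔT Lᵢ = 9.5×10⁻⁶×179×270 + 11.4×10⁻⁶×179×875 + 26.5×10⁻⁶×179×725 = 5.684 mm.
Since the ends are fixed, an axial force P builds up, equal in every segment, with P · Σ Lᵢ/(AᵢEᵢ) = δ_free.
Σ Lᵢ/(AᵢEᵢ) = 270/(1925×114×10³) + 875/(850×201×10³) + 725/(2025×45×10³) = 1.431×10⁻⁵ mm/N.
P = 5.684 / 1.431×10⁻⁵ = 397200 N = 397.2 kN, compressive.
σ_{titanium alloy} = P / A = 397200 / 1925 = 206.4 MPa.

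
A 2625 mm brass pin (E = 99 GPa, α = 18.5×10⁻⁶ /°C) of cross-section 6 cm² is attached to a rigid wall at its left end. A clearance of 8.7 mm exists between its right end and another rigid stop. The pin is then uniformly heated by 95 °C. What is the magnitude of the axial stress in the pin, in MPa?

σ ≈ 0 MPa

Free thermal elongation = αΔT L = 18.5×10⁻⁶ × 95 × 2625 = 4.613 mm.
Since δ_free = 4.61 mm is less than the 8.7 mm gap, the pin never touches the wall. No axial force develops.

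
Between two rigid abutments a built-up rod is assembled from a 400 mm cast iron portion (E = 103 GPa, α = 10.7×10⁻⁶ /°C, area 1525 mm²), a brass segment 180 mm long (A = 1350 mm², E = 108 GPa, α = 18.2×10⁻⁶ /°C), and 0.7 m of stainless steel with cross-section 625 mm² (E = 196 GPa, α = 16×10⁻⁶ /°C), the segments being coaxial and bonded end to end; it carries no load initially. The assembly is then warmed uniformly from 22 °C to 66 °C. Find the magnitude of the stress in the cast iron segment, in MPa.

If the supports were absent, the total length change would be Σ αᵢΔT Lᵢ = 10.7×10⁻⁶×44×400 + 18.2×10⁻⁶×44×180 + 16×10⁻⁶×44×700 = 0.8253 mm.
The rigid supports impose zero overall length change; the single axial force P common to all segments must satisfy P Σ Lᵢ/(AᵢEᵢ) = δ_free.
The series flexibility is Σ Lᵢ/(AᵢEᵢ) = 400/(1525×103×10³) + 180/(1350×108×10³) + 700/(625×196×10³) = 9.495×10⁻⁶ mm/N.
Hence P = δ_free / Σ(L/AE) = 0.8253/9.495×10⁻⁶ = 86.91 kN (compressive).
σ_{cast iron} = P / A = 86910 / 1525 = 56.99 MPa.

σ ≈ 57 MPa (compressive)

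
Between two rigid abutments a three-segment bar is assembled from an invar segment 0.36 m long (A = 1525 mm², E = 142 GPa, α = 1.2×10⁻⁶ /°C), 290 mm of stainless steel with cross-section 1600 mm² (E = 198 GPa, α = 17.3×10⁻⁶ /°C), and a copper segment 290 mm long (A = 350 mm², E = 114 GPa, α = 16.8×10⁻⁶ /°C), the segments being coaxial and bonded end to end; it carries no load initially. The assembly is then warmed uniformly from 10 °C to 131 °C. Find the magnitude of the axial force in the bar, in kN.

P ≈ 127 kN (compressive)

Free thermal expansion of the whole bar: Σ αᵢΔT Lᵢ = 1.2×10⁻⁶×121×360 + 17.3×10⁻⁶×121×290 + 16.8×10⁻⁶×121×290 = 1.249 mm.
The rigid supports impose zero overall length change; the single axial force P common to all segments must satisfy P Σ Lᵢ/(AᵢEᵢ) = δ_free.
The series flexibility is Σ Lᵢ/(AᵢEᵢ) = 360/(1525×142×10³) + 290/(1600×198×10³) + 290/(350×114×10³) = 9.846×10⁻⁶ mm/N.
P = 1.249 / 9.846×10⁻⁶ = 126800 N = 126.8 kN, compressive.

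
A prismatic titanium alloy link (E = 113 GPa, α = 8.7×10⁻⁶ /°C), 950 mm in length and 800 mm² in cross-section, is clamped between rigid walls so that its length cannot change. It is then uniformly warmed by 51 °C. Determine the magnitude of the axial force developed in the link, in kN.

P ≈ 40.1 kN (compressive)

The ends cannot move, so σ = EαΔT = 113×10³ × 8.7×10⁻⁶ × 51 = 50.14 MPa.
P = AEαΔT = 800 × 113×10³ × 8.7×10⁻⁶ × 51 = 40.11 kN (compressive).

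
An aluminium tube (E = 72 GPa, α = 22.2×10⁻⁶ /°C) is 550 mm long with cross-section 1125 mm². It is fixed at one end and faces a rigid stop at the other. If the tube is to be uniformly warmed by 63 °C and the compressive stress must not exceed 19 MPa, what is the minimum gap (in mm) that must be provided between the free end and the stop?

With no wall the tube would lengthen by αΔT L = 22.2×10⁻⁶ × 63 × 550 = 0.7692 mm.
At the allowable stress the elastic shortening the wall may impose is σL/E = 19 × 550 / (72×10³) = 0.1451 mm.
The gap must absorb the remainder: g_min = 0.7692 − 0.1451 = 0.6241 mm.

g ≈ 0.624 mm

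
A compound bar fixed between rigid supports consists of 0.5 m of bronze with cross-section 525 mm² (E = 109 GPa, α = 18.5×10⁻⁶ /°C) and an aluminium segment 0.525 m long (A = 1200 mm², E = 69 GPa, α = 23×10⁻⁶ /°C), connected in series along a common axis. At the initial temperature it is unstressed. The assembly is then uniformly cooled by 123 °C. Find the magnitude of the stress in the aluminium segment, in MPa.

Free thermal contraction of the whole bar: Σ αᵢΔT Lᵢ = 18.5×10⁻⁶×123×500 + 23×10⁻⁶×123×525 = 2.623 mm.
The rigid supports impose zero overall length change; the single axial force P common to all segments must satisfy P Σ Lᵢ/(AᵢEᵢ) = δ_free.
The series flexibility is Σ Lᵢ/(AᵢEᵢ) = 500/(525×109×10³) + 525/(1200×69×10³) = 1.508×10⁻⁵ mm/N.
Hence P = δ_free / Σ(L/AE) = 2.623/1.508×10⁻⁵ = 174 kN (tensile).
σ_{aluminium} = P / A = 174000 / 1200 = 145 MPa.

σ ≈ 145 MPa (tensile)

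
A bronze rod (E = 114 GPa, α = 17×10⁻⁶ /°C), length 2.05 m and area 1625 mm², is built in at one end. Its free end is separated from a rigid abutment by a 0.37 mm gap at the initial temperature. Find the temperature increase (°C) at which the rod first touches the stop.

The gap closes when αΔT L = 0.37 mm, since the rod is still unstressed at that instant.
So ΔT = g/(αL) = 0.37/(17×10⁻⁶ × 2050) = 10.62 °C.

ΔT ≈ 10.6 °C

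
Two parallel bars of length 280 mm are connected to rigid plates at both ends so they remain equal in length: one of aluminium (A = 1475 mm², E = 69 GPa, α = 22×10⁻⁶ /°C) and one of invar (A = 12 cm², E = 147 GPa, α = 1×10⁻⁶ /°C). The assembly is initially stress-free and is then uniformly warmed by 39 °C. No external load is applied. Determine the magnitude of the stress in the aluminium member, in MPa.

Equilibrium of a rigid end plate with no external load gives equal and opposite internal forces ±P in the two members. Since α_{aluminium} > α_{invar}, heating drives the aluminium into compression and the invar into tension.
Compatibility of the two members (thermal + elastic change equal): (α₁ − α₂)ΔT = P·[1/(A₁E₁) + 1/(A₂E₂)].
|α₁ − α₂|·ΔT = 21×10⁻⁶ × 39 = 0.000819.
1/(A₁E₁) + 1/(A₂E₂) = 1/(1475×69×10³) + 1/(1200×147×10³) = 1.549×10⁻⁸ N⁻¹.
P = 0.000819 / 1.549×10⁻⁸ = 52860 N = 52.86 kN.
σ_{aluminium} = P/A₁ = 52860/1475 = 35.84 MPa, compressive.

σ ≈ 35.8 MPa (compressive)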